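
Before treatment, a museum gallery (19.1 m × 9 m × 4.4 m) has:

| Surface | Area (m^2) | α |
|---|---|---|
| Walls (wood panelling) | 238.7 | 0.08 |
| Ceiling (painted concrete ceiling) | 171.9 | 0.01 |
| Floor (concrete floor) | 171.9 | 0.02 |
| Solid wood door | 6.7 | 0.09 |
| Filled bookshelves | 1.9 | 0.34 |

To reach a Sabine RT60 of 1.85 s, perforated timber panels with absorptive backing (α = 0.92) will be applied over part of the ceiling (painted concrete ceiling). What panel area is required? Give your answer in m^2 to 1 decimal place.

Total absorption A₁ = 238.7×0.08 + 171.9×0.01 + 171.9×0.02 + 6.7×0.09 + 1.9×0.34
  = 19.096 + 1.719 + 3.438 + 0.603 + 0.646 = 25.502 m^2 sabins.
Required A₂ = 0.161·756.36/1.85 = 65.824 sabins.
Absorption to add: 65.824 − 25.502 = 40.322 sabins.
Net gain per m^2: Δα = 0.92 − 0.01 = 0.91.
Area = ΔA/Δα = 40.322/0.91 = 44.3 m^2.

44.3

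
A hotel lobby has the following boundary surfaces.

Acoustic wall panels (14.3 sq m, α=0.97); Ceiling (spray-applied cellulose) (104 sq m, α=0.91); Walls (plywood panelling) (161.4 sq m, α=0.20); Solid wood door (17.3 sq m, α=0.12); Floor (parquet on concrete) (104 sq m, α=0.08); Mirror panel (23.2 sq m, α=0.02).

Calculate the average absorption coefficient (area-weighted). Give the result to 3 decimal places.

0.357

S = Σ Sᵢ = 14.3 + 104 + 161.4 + 17.3 + 104 + 23.2 = 424.2 sq m.
Weighted sum Σ Sα = 151.651.
ᾱ = 151.651 / 424.2 = 0.357.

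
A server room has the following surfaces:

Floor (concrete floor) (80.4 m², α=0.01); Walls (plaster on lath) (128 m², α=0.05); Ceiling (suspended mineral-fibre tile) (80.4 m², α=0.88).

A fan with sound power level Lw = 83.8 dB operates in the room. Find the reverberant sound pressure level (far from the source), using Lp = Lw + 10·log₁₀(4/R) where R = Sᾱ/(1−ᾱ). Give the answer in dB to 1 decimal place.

A = 77.956 sabins; S = 288.8 m².
ᾱ = 0.2699, so room constant R = A/(1−ᾱ) = 106.774 m².
Lp = Lw + 10 log₁₀(4/R) = 83.8 -14.26 = 69.5 dB.

69.5 dB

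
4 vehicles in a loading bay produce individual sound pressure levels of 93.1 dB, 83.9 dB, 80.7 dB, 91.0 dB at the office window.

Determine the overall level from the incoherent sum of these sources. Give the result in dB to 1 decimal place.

95.6 dB

Sum in the linear (power) domain: Σ 10^(Lᵢ/10) = 10^(93.1/10) + 10^(83.9/10) + 10^(80.7/10) + 10^(91.0/10) = 3.664e+09.
Back to dB: 10·log₁₀ Σ = 95.6 dB.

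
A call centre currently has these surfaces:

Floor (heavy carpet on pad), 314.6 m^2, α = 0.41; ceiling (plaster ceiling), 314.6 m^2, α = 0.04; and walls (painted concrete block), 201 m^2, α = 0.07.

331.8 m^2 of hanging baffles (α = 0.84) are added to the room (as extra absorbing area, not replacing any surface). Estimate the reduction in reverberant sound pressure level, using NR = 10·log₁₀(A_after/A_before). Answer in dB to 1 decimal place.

4.5 dB

Summing Sᵢαᵢ: 128.986 + 12.584 + 14.070 → A_before = 155.640 sabins.
Added absorption = 331.8 × 0.84 = 278.712 sabins.
A_after = 155.640 + 278.712 = 434.352 sabins.
NR = 10·log₁₀(434.352/155.640) = 4.5 dB.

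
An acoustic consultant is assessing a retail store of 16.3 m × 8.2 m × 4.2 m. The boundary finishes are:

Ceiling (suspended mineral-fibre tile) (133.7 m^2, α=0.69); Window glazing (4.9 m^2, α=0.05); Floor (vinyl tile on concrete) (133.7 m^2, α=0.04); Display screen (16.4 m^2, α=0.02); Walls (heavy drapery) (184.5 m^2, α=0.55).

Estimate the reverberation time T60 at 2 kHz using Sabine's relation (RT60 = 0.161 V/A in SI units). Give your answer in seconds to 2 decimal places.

Summing Sᵢαᵢ: 92.253 + 0.245 + 5.348 + 0.328 + 101.475 → A = 199.649 sabins.
V = 16.3·8.2·4.2 = 561.372 m³.
Sabine: RT60 = 0.161 × 561.372 / 199.649 = 0.45 s.

0.45 s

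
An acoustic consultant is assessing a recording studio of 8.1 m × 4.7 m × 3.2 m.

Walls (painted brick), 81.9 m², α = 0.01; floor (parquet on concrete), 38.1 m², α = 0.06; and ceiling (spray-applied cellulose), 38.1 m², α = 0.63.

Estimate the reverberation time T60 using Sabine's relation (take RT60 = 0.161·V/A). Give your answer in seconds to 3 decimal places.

0.724 s

Total absorption A = 81.9*0.01 + 38.1*0.06 + 38.1*0.63
  = 0.819 + 2.286 + 24.003 = 27.108 m² sabins.
Volume V = 8.1 × 4.7 × 3.2 = 121.824 m³.
T = 0.161 V/A = 0.161·121.824/27.108 = 0.724 s.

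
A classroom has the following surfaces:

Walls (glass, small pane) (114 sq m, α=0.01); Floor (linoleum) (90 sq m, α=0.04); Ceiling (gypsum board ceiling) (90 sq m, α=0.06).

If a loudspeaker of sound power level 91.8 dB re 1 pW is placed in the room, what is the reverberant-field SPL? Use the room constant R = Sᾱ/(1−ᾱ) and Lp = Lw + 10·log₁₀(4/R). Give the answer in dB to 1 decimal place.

Σ(Sᵢαᵢ) = 114×0.01 + 90×0.04 + 90×0.06 = 10.140; total area S = 294.0 sq m.
ᾱ = 10.140/294.0 = 0.0345; R = Sᾱ/(1−ᾱ) = 10.140/(1−0.0345) = 10.502 sq m.
Lp = 91.8 + 10·log₁₀(4/10.502) = 91.8 + (-4.19) = 87.6 dB.

87.6 dB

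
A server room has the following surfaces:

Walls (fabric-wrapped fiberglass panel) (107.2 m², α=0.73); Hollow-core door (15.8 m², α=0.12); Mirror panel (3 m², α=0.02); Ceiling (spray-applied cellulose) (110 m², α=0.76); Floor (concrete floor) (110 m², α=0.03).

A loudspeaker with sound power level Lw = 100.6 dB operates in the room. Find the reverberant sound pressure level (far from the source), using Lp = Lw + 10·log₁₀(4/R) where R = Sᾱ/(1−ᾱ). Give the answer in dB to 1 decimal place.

81.5 dB

A = 167.112 sabins; S = 346.0 m².
ᾱ = 167.112/346.0 = 0.4830; R = Sᾱ/(1−ᾱ) = 167.112/(1−0.4830) = 323.234 m².
Lp = 100.6 + 10·log₁₀(4/323.234) = 100.6 + (-19.07) = 81.5 dB.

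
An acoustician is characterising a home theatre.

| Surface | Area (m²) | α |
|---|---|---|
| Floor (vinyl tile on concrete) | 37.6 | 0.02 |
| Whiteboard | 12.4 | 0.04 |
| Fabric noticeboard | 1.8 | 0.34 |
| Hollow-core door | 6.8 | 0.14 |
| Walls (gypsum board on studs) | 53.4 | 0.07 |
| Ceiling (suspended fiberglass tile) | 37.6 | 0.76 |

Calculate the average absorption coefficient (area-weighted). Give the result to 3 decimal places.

0.235

S = Σ Sᵢ = 37.6 + 12.4 + 1.8 + 6.8 + 53.4 + 37.6 = 149.6 m².
Σ(Sᵢαᵢ) = 37.6*0.02 + 12.4*0.04 + 1.8*0.34 + 6.8*0.14 + 53.4*0.07 + 37.6*0.76 = 35.126.
ᾱ = 35.126 / 149.6 = 0.235.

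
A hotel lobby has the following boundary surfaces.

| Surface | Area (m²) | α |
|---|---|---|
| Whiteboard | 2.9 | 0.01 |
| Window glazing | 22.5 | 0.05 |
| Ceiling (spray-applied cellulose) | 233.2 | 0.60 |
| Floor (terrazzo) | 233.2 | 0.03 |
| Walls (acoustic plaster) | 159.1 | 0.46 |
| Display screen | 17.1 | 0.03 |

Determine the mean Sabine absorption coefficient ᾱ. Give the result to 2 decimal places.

S = Σ Sᵢ = 2.9 + 22.5 + 233.2 + 233.2 + 159.1 + 17.1 = 668.0 m².
Σ(Sᵢαᵢ) = 2.9·0.01 + 22.5·0.05 + 233.2·0.60 + 233.2·0.03 + 159.1·0.46 + 17.1·0.03 = 221.769.
ᾱ = A/S = 0.33.

0.33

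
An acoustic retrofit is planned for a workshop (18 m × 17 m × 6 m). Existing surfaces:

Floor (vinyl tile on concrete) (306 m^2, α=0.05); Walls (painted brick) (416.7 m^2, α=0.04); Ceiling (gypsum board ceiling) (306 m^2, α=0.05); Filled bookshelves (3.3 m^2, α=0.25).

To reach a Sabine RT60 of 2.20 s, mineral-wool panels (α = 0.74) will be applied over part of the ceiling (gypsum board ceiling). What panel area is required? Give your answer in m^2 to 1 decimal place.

Total absorption A₁ = 306*0.05 + 416.7*0.04 + 306*0.05 + 3.3*0.25
  = 15.300 + 16.668 + 15.300 + 0.825 = 48.093 m^2 sabins.
Required A₂ = 0.161·1836/2.20 = 134.362 sabins.
ΔA needed = 134.362 − 48.093 = 86.269 sabins.
Each m^2 of panel replacing the ceiling (gypsum board ceiling) adds (0.74 − 0.05) = 0.69 sabins.
Area = ΔA/Δα = 86.269/0.69 = 125.0 m^2.

125.0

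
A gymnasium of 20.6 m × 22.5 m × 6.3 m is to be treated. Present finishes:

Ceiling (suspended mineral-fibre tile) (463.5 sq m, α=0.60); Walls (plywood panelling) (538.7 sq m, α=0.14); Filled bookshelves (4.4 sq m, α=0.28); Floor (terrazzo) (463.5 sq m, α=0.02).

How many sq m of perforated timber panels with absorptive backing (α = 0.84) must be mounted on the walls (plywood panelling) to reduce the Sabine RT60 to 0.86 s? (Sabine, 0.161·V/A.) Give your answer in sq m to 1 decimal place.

260.9

Summing Sᵢαᵢ: 278.100 + 75.418 + 1.232 + 9.270 → A₁ = 364.020 sabins.
Required A₂ = 0.161·2920.05/0.86 = 546.661 sabins.
ΔA needed = 546.661 − 364.020 = 182.641 sabins.
Net gain per sq m: Δα = 0.84 − 0.14 = 0.70.
Panel area = 182.641 / 0.70 = 260.9 sq m.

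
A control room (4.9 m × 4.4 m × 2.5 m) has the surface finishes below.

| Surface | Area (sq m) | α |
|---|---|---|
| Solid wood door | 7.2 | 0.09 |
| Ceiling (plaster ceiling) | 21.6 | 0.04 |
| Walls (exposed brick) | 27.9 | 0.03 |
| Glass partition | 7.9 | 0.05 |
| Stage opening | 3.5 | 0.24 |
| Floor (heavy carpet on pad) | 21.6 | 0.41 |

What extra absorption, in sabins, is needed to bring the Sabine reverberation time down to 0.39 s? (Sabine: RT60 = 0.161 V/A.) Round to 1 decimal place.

Summing Sᵢαᵢ: 0.648 + 0.864 + 0.837 + 0.395 + 0.840 + 8.856 → A₁ = 12.440 sabins.
V = 53.9 m³. Required absorption A₂ = 0.161 × 53.9 / 0.39 = 22.251 sabins.
Additional absorption ΔA = 22.251 − 12.440 = 9.8 sabins.

9.8 sabins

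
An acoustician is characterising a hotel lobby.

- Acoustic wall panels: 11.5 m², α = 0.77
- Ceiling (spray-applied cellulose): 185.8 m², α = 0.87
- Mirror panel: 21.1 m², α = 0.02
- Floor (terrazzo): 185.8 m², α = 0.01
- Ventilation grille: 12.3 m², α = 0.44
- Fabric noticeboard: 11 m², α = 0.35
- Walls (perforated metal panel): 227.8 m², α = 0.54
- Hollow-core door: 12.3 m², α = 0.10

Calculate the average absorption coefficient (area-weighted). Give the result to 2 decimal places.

0.46

S = Σ Sᵢ = 11.5 + 185.8 + 21.1 + 185.8 + 12.3 + 11 + 227.8 + 12.3 = 667.6 m².
A = 11.5×0.77 + 185.8×0.87 + 21.1×0.02 + 185.8×0.01 + 12.3×0.44 + 11×0.35 + 227.8×0.54 + 12.3×0.10 = 306.285 sabins.
ᾱ = A/S = 0.46.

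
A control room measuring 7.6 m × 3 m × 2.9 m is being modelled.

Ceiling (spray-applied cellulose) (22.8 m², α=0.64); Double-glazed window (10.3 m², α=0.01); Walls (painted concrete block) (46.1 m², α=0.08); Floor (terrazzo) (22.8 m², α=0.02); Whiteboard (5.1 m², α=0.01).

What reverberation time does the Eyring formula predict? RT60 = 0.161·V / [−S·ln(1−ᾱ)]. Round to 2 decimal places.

0.51 s

S = Σ Sᵢ = 107.1 m².
Absorption A = 22.8×0.64 + 10.3×0.01 + 46.1×0.08 + 22.8×0.02 + 5.1×0.01 = 18.890 sabins.
ᾱ = 18.890 / 107.1 = 0.1764.
−S·ln(1−ᾱ) = −107.1 × ln(1 − 0.1764) = 20.785.
V = 7.6 × 3 × 2.9 = 66.12 m³.
RT60 = 0.161 × 66.12 / 20.785 = 0.51 s.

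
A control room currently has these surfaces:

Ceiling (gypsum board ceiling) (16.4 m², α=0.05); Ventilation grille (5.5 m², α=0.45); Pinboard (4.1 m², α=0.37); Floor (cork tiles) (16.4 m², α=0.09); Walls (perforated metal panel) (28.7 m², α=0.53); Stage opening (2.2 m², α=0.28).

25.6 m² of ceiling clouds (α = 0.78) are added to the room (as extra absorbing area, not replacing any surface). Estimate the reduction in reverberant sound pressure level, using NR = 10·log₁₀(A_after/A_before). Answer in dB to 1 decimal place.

Equivalent absorption area: A_before = 16.4×0.05 + 5.5×0.45 + 4.1×0.37 + 16.4×0.09 + 28.7×0.53 + 2.2×0.28 = 22.115 m².
Added absorption = 25.6 × 0.78 = 19.968 sabins.
A_after = 22.115 + 19.968 = 42.083 sabins.
Reduction = 10 log₁₀(A_after/A_before) = 10 log₁₀(1.9029) = 2.8 dB.

2.8 dB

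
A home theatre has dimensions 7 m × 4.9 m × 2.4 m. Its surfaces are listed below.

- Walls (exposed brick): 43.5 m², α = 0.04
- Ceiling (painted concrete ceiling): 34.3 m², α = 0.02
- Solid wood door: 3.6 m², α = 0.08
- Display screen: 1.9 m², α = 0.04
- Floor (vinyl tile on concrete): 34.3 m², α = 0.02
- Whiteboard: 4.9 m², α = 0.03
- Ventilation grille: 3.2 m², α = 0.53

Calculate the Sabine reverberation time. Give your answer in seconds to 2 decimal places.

2.49 s

A = Σ Sᵢαᵢ = 43.5·0.04 + 34.3·0.02 + 3.6·0.08 + 1.9·0.04 + 34.3·0.02 + 4.9·0.03 + 3.2·0.53 = 5.319 sabins.
Room volume: 82.32 m³.
T = 0.161 V/A = 0.161·82.32/5.319 = 2.49 s.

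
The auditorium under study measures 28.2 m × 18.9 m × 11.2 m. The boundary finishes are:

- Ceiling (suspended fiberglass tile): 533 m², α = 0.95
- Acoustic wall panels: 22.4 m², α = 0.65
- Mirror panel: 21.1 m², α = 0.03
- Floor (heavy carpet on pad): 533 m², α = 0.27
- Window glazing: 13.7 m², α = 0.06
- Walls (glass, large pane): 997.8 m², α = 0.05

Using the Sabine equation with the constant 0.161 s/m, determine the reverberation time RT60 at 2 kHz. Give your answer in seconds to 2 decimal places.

A = Σ Sᵢαᵢ = 533·0.95 + 22.4·0.65 + 21.1·0.03 + 533·0.27 + 13.7·0.06 + 997.8·0.05 = 716.165 sabins.
Room volume: 5969.376 m³.
Sabine: RT60 = 0.161 × 5969.376 / 716.165 = 1.34 s.

1.34 seconds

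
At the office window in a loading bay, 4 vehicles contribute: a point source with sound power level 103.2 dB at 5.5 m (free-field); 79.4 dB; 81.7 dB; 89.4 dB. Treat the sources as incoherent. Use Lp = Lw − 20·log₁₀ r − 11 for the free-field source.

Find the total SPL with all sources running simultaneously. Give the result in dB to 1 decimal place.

90.6 dB

Source at 5.5 m: Lp = 103.2 − 20·log₁₀(5.5) − 11 = 77.4 dB.
Sum in the linear (power) domain: Σ 10^(Lᵢ/10) = 10^(77.4/10) + 10^(79.4/10) + 10^(81.7/10) + 10^(89.4/10) = 1.161e+09.
Back to dB: 10·log₁₀ Σ = 90.6 dB.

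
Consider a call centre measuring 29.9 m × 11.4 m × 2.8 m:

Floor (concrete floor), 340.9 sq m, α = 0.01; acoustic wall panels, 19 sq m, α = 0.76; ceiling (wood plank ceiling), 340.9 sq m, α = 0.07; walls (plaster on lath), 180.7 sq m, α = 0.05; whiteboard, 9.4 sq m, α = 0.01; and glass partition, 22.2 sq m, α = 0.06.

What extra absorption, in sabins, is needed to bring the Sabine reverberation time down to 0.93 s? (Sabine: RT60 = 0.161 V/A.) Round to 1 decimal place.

113.1 sabins

Summing Sᵢαᵢ: 3.409 + 14.440 + 23.863 + 9.035 + 0.094 + 1.332 → A₁ = 52.173 sabins.
V = 954.408 m³. Required absorption A₂ = 0.161 × 954.408 / 0.93 = 165.225 sabins.
Shortfall: 165.225 − 52.173 = 113.1 sabins.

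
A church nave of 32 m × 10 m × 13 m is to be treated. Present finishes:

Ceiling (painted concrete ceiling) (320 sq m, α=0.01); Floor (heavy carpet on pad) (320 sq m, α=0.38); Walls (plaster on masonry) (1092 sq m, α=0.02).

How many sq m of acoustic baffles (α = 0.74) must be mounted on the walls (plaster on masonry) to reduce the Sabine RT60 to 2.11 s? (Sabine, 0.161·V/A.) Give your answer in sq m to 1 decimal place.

237.2

Equivalent absorption area: A₁ = 320·0.01 + 320·0.38 + 1092·0.02 = 146.640 sq m.
V = 4160 m³. Target absorption A₂ = 0.161 × 4160 / 2.11 = 317.422 sabins.
Absorption to add: 317.422 − 146.640 = 170.782 sabins.
Each sq m of panel replacing the walls (plaster on masonry) adds (0.74 − 0.02) = 0.72 sabins.
Panel area = 170.782 / 0.72 = 237.2 sq m.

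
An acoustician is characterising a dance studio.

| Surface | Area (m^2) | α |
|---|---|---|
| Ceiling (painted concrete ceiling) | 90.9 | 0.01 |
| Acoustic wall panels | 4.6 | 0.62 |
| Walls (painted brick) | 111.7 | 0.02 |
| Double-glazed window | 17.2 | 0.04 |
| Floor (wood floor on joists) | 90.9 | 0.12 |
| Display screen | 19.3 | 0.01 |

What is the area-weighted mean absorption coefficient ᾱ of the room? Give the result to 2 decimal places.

0.05

S = Σ Sᵢ = 90.9 + 4.6 + 111.7 + 17.2 + 90.9 + 19.3 = 334.6 m^2.
Weighted sum Σ Sα = 17.784.
ᾱ = 17.784 / 334.6 = 0.05.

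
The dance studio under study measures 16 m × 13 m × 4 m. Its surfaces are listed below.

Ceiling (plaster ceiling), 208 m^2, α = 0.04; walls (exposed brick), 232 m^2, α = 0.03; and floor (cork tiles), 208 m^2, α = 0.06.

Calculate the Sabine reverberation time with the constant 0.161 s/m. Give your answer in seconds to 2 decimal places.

Summing Sᵢαᵢ: 8.320 + 6.960 + 12.480 → A = 27.760 sabins.
Volume V = 16 × 13 × 4 = 832 m³.
Sabine: RT60 = 0.161 × 832 / 27.760 = 4.83 s.

4.83 seconds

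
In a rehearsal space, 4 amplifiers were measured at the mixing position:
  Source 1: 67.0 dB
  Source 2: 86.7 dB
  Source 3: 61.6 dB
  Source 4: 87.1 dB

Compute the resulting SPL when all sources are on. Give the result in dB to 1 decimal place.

89.9 dB

Sum in the linear (power) domain: Σ 10^(Lᵢ/10) = 10^(67.0/10) + 10^(86.7/10) + 10^(61.6/10) + 10^(87.1/10) = 9.871e+08.
Combined level = 10 log₁₀(9.871e+08) = 89.9 dB.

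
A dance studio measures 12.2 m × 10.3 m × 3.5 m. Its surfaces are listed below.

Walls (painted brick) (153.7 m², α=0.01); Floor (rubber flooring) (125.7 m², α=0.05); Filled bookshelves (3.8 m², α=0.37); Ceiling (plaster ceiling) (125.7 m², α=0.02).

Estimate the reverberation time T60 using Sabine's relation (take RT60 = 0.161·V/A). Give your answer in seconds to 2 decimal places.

Total absorption A = 153.7*0.01 + 125.7*0.05 + 3.8*0.37 + 125.7*0.02
  = 1.537 + 6.285 + 1.406 + 2.514 = 11.742 m² sabins.
V = 12.2·10.3·3.5 = 439.81 m³.
RT60 = 0.161 · V / A = 0.161 × 439.81 / 11.742 = 6.03 s.

6.03 s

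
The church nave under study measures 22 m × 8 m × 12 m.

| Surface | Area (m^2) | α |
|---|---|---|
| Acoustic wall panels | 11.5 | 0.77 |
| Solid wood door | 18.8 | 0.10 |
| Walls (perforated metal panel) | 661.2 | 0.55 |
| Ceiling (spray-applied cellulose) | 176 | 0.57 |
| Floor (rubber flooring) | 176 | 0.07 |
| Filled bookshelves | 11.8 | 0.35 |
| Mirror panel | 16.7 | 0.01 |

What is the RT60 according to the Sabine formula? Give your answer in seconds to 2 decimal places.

0.69 seconds

A = Σ Sᵢαᵢ = 11.5×0.77 + 18.8×0.10 + 661.2×0.55 + 176×0.57 + 176×0.07 + 11.8×0.35 + 16.7×0.01 = 491.332 sabins.
Room volume: 2112 m³.
Sabine: RT60 = 0.161 × 2112 / 491.332 = 0.69 s.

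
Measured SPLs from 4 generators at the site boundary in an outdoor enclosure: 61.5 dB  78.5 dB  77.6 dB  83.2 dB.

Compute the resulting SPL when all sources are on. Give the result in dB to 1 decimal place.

Σ 10^(Lᵢ/10) = 3.387e+08.
Combined level = 10 log₁₀(3.387e+08) = 85.3 dB.

85.3 dB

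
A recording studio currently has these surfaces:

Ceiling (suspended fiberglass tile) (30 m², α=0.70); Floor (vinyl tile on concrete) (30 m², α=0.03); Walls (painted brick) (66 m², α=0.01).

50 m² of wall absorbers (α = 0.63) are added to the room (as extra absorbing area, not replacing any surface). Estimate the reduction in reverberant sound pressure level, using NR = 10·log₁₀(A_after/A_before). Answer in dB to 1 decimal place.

Total absorption A_before = 30×0.70 + 30×0.03 + 66×0.01
  = 21.000 + 0.900 + 0.660 = 22.560 m² sabins.
Added absorption = 50 × 0.63 = 31.500 sabins.
A_after = 22.560 + 31.500 = 54.060 sabins.
NR = 10·log₁₀(54.060/22.560) = 3.8 dB.

3.8 dB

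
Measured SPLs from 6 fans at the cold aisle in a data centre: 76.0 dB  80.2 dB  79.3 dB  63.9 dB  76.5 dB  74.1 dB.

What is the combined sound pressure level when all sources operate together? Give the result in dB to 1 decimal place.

Sum in the linear (power) domain: Σ 10^(Lᵢ/10) = 10^(76.0/10) + 10^(80.2/10) + 10^(79.3/10) + 10^(63.9/10) + 10^(76.5/10) + 10^(74.1/10) = 3.025e+08.
L_total = 10·log₁₀(3.025e+08) = 84.8 dB.

84.8 dB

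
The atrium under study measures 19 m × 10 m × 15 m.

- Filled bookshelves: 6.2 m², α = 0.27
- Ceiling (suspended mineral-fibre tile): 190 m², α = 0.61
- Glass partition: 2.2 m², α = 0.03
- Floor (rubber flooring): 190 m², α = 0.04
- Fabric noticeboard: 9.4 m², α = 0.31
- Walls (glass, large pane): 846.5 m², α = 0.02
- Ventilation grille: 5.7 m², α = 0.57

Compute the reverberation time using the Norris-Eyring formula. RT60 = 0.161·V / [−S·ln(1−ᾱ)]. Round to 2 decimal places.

2.91 sec

Total surface area S = 6.2 + 190 + 2.2 + 190 + 9.4 + 846.5 + 5.7 = 1250.0 m².
Σ(Sᵢαᵢ) = 6.2·0.27 + 190·0.61 + 2.2·0.03 + 190·0.04 + 9.4·0.31 + 846.5·0.02 + 5.7·0.57 = 148.333.
Mean coefficient ᾱ = A/S = 0.1187.
−S·ln(1−ᾱ) = −1250.0 × ln(1 − 0.1187) = 157.946.
V = 19 × 10 × 15 = 2850 m³.
RT60 = 0.161 × 2850 / 157.946 = 2.91 s.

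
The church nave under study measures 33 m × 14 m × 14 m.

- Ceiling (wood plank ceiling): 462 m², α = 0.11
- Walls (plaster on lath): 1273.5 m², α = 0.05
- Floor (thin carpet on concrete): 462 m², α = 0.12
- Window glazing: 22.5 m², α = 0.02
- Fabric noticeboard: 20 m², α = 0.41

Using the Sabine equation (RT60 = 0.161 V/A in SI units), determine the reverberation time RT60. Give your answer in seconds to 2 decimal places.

Equivalent absorption area: A = 462·0.11 + 1273.5·0.05 + 462·0.12 + 22.5·0.02 + 20·0.41 = 178.585 m².
Room volume: 6468 m³.
T = 0.161 V/A = 0.161·6468/178.585 = 5.83 s.

5.83 s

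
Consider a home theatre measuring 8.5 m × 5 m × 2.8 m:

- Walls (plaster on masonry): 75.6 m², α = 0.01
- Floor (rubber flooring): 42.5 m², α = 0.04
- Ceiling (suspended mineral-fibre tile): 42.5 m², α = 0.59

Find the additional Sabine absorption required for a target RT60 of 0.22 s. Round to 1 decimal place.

59.6 sabins

Summing Sᵢαᵢ: 0.756 + 1.700 + 25.075 → A₁ = 27.531 sabins.
V = 119 m³. Required absorption A₂ = 0.161 × 119 / 0.22 = 87.086 sabins.
Additional absorption ΔA = 87.086 − 27.531 = 59.6 sabins.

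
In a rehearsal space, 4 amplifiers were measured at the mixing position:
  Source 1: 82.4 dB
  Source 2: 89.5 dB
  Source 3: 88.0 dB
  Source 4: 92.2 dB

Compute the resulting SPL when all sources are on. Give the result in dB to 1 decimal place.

Sum in the linear (power) domain: Σ 10^(Lᵢ/10) = 10^(82.4/10) + 10^(89.5/10) + 10^(88.0/10) + 10^(92.2/10) = 3.356e+09.
Back to dB: 10·log₁₀ Σ = 95.3 dB.

95.3 dB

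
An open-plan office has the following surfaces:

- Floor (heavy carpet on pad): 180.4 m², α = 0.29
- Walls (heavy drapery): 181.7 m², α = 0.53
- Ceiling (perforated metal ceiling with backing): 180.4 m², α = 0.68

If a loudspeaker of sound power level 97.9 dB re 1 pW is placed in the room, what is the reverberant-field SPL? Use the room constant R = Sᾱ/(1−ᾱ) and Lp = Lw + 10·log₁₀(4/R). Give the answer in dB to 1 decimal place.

76.6 dB

Σ(Sᵢαᵢ) = 180.4·0.29 + 181.7·0.53 + 180.4·0.68 = 271.289; total area S = 542.5 m².
ᾱ = 271.289/542.5 = 0.5001; R = Sᾱ/(1−ᾱ) = 271.289/(1−0.5001) = 542.687 m².
Lp = 97.9 + 10·log₁₀(4/542.687) = 97.9 + (-21.32) = 76.6 dB.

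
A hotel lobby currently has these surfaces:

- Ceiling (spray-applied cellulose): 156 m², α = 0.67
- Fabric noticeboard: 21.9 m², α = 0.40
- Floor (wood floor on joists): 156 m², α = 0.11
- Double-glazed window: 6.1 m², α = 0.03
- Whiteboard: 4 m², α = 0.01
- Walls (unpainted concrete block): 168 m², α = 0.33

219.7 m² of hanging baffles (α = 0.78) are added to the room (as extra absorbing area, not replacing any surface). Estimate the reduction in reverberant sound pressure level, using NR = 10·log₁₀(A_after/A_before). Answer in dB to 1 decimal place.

2.8 dB

A_before = Σ Sᵢαᵢ = 156*0.67 + 21.9*0.40 + 156*0.11 + 6.1*0.03 + 4*0.01 + 168*0.33 = 186.103 sabins.
Treatment contributes 219.7·0.78 = 171.366 sabins.
A_after = 186.103 + 171.366 = 357.469 sabins.
NR = 10·log₁₀(357.469/186.103) = 2.8 dB.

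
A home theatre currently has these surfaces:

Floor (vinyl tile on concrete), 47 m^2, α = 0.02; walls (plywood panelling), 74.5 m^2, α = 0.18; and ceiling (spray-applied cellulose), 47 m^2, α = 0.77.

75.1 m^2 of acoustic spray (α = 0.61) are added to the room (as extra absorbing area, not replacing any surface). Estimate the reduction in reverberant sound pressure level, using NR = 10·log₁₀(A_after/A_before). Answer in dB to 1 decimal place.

Total absorption A_before = 47×0.02 + 74.5×0.18 + 47×0.77
  = 0.940 + 13.410 + 36.190 = 50.540 m^2 sabins.
Added absorption = 75.1 × 0.61 = 45.811 sabins.
New total A_after = 96.351 sabins.
NR = 10·log₁₀(96.351/50.540) = 2.8 dB.

2.8 dB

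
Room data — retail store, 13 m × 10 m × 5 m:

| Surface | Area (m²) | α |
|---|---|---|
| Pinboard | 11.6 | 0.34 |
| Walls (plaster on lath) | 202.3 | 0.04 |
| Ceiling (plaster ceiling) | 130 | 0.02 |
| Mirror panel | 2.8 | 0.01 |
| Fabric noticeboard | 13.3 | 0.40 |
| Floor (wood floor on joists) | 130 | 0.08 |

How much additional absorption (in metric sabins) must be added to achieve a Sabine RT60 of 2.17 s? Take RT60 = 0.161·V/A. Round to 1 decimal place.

Summing Sᵢαᵢ: 3.944 + 8.092 + 2.600 + 0.028 + 5.320 + 10.400 → A₁ = 30.384 sabins.
Target A₂ = 0.161·650/2.17 = 48.226 sabins (V = 650 m³).
ΔA = A₂ − A₁ = 48.226 − 30.384 = 17.8 sabins.

17.8 sabins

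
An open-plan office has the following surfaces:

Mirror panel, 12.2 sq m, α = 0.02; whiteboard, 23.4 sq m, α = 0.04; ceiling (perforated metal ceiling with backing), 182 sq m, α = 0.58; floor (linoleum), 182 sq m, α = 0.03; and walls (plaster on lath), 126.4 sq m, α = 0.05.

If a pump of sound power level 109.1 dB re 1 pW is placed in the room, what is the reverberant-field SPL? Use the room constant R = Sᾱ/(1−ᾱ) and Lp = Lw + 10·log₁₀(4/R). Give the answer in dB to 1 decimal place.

A = 118.520 sabins; S = 526.0 sq m.
ᾱ = 118.520/526.0 = 0.2253; R = Sᾱ/(1−ᾱ) = 118.520/(1−0.2253) = 152.988 sq m.
Lp = 109.1 + 10·log₁₀(4/152.988) = 109.1 + (-15.83) = 93.3 dB.

93.3 dB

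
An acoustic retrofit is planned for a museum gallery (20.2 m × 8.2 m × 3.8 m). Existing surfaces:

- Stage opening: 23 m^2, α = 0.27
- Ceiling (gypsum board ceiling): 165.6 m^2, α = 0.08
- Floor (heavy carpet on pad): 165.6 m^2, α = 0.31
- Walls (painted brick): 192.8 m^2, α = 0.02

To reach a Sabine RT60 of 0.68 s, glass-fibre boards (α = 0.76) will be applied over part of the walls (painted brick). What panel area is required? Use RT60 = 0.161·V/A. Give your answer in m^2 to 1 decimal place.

Equivalent absorption area: A₁ = 23×0.27 + 165.6×0.08 + 165.6×0.31 + 192.8×0.02 = 74.650 m^2.
V = 629.432 m³. Target absorption A₂ = 0.161 × 629.432 / 0.68 = 149.027 sabins.
Absorption to add: 149.027 − 74.650 = 74.377 sabins.
Net gain per m^2: Δα = 0.76 − 0.02 = 0.74.
Area = ΔA/Δα = 74.377/0.74 = 100.5 m^2.

100.5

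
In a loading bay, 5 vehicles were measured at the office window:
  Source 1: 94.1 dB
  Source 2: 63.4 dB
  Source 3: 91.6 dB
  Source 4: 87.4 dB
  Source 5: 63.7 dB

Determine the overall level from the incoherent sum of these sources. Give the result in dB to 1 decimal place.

96.6 dB

Sum in the linear (power) domain: Σ 10^(Lᵢ/10) = 10^(94.1/10) + 10^(63.4/10) + 10^(91.6/10) + 10^(87.4/10) + 10^(63.7/10) = 4.57e+09.
Combined level = 10 log₁₀(4.57e+09) = 96.6 dB.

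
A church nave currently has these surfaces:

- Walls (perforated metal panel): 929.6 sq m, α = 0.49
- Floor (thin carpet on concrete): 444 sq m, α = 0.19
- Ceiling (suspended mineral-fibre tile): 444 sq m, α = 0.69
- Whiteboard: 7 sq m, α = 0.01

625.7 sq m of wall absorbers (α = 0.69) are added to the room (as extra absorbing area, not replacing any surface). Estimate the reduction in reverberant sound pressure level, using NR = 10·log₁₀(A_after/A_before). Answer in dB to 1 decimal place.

1.8 dB

Equivalent absorption area: A_before = 929.6×0.49 + 444×0.19 + 444×0.69 + 7×0.01 = 846.294 sq m.
Added absorption = 625.7 × 0.69 = 431.733 sabins.
New total A_after = 1278.027 sabins.
Reduction = 10 log₁₀(A_after/A_before) = 10 log₁₀(1.5101) = 1.8 dB.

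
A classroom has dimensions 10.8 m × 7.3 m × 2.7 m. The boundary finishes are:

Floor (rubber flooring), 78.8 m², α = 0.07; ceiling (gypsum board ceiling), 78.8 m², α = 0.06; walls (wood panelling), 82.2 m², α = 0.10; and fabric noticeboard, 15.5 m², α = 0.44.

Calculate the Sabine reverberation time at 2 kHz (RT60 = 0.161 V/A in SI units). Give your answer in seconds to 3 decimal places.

1.355 sec

Equivalent absorption area: A = 78.8×0.07 + 78.8×0.06 + 82.2×0.10 + 15.5×0.44 = 25.284 m².
Volume V = 10.8 × 7.3 × 2.7 = 212.868 m³.
RT60 = 0.161 · V / A = 0.161 × 212.868 / 25.284 = 1.355 s.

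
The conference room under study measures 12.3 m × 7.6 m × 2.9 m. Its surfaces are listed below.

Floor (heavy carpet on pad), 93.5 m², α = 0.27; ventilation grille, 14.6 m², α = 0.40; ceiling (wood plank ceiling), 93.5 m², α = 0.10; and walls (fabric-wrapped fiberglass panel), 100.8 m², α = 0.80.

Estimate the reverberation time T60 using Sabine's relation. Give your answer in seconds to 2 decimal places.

Summing Sᵢαᵢ: 25.245 + 5.840 + 9.350 + 80.640 → A = 121.075 sabins.
Room volume: 271.092 m³.
Sabine: RT60 = 0.161 × 271.092 / 121.075 = 0.36 s.

0.36 s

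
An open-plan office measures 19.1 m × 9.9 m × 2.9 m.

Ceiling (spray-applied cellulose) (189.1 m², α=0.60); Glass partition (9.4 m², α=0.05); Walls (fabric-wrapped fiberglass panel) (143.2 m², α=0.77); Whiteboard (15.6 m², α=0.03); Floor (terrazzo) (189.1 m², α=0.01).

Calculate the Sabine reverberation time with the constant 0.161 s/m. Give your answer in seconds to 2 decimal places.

0.39 s

Summing Sᵢαᵢ: 113.460 + 0.470 + 110.264 + 0.468 + 1.891 → A = 226.553 sabins.
V = 19.1·9.9·2.9 = 548.361 m³.
T = 0.161 V/A = 0.161·548.361/226.553 = 0.39 s.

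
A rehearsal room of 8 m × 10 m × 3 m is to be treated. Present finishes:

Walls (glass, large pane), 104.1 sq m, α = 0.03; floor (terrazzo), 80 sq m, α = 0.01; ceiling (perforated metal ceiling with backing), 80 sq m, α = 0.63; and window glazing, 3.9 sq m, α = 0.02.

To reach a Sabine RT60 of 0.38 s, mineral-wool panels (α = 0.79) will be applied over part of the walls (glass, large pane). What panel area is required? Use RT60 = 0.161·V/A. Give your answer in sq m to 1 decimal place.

Equivalent absorption area: A₁ = 104.1×0.03 + 80×0.01 + 80×0.63 + 3.9×0.02 = 54.401 sq m.
Required A₂ = 0.161·240/0.38 = 101.684 sabins.
Absorption to add: 101.684 − 54.401 = 47.283 sabins.
Net gain per sq m: Δα = 0.79 − 0.03 = 0.76.
Panel area = 47.283 / 0.76 = 62.2 sq m.

62.2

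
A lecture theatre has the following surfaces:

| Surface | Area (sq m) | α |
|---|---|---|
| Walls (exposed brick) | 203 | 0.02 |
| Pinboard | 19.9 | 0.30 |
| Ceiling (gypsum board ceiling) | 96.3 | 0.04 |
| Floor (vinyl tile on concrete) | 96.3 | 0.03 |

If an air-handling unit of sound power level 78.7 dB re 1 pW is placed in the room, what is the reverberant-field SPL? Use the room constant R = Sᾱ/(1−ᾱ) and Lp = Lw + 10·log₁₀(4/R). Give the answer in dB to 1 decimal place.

Σ(Sᵢαᵢ) = 203×0.02 + 19.9×0.30 + 96.3×0.04 + 96.3×0.03 = 16.771; total area S = 415.5 sq m.
ᾱ = 0.0404, so room constant R = A/(1−ᾱ) = 17.477 sq m.
Lp = Lw + 10 log₁₀(4/R) = 78.7 -6.40 = 72.3 dB.

72.3 dB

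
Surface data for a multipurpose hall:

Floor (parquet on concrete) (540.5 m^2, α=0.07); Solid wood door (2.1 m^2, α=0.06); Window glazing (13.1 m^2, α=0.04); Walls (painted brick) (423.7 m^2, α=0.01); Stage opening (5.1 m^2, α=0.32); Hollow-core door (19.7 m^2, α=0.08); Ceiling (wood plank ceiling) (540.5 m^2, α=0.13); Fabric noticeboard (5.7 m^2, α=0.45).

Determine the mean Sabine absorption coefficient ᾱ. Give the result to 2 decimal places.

0.08

S = Σ Sᵢ = 540.5 + 2.1 + 13.1 + 423.7 + 5.1 + 19.7 + 540.5 + 5.7 = 1550.4 m^2.
Σ(Sᵢαᵢ) = 540.5·0.07 + 2.1·0.06 + 13.1·0.04 + 423.7·0.01 + 5.1·0.32 + 19.7·0.08 + 540.5·0.13 + 5.7·0.45 = 118.760.
ᾱ = A/S = 0.08.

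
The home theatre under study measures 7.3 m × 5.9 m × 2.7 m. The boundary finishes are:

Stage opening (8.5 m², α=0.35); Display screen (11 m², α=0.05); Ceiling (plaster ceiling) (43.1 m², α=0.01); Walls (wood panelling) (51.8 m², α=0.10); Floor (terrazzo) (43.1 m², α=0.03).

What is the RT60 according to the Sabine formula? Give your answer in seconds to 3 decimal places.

Total absorption A = 8.5·0.35 + 11·0.05 + 43.1·0.01 + 51.8·0.10 + 43.1·0.03
  = 2.975 + 0.550 + 0.431 + 5.180 + 1.293 = 10.429 m² sabins.
Volume V = 7.3 × 5.9 × 2.7 = 116.289 m³.
Sabine: RT60 = 0.161 × 116.289 / 10.429 = 1.795 s.

1.795 sec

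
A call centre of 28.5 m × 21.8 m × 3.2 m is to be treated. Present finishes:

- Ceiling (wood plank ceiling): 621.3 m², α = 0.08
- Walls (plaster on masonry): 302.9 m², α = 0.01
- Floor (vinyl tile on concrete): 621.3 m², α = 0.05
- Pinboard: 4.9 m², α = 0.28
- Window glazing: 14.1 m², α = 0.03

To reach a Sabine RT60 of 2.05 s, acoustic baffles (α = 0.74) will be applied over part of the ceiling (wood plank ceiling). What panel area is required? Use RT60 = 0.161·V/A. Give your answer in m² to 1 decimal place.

A₁ = Σ Sᵢαᵢ = 621.3×0.08 + 302.9×0.01 + 621.3×0.05 + 4.9×0.28 + 14.1×0.03 = 85.593 sabins.
Required A₂ = 0.161·1988.16/2.05 = 156.143 sabins.
ΔA needed = 156.143 − 85.593 = 70.550 sabins.
Each m² of panel replacing the ceiling (wood plank ceiling) adds (0.74 − 0.08) = 0.66 sabins.
Area = ΔA/Δα = 70.550/0.66 = 106.9 m².

106.9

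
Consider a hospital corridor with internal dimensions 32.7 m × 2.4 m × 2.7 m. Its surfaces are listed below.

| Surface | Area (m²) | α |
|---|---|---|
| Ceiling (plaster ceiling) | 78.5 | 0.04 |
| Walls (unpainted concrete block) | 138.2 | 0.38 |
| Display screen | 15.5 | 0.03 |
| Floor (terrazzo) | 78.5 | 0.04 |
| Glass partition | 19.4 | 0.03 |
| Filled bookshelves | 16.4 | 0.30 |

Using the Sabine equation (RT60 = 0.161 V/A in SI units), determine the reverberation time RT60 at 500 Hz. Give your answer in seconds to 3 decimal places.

Summing Sᵢαᵢ: 3.140 + 52.516 + 0.465 + 3.140 + 0.582 + 4.920 → A = 64.763 sabins.
Volume V = 32.7 × 2.4 × 2.7 = 211.896 m³.
Sabine: RT60 = 0.161 × 211.896 / 64.763 = 0.527 s.

0.527 seconds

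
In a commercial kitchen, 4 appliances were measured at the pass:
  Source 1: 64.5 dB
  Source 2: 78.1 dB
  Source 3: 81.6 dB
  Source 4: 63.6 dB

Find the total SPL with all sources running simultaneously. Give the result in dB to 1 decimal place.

83.3 dB

Sum in the linear (power) domain: Σ 10^(Lᵢ/10) = 10^(64.5/10) + 10^(78.1/10) + 10^(81.6/10) + 10^(63.6/10) = 2.142e+08.
Back to dB: 10·log₁₀ Σ = 83.3 dB.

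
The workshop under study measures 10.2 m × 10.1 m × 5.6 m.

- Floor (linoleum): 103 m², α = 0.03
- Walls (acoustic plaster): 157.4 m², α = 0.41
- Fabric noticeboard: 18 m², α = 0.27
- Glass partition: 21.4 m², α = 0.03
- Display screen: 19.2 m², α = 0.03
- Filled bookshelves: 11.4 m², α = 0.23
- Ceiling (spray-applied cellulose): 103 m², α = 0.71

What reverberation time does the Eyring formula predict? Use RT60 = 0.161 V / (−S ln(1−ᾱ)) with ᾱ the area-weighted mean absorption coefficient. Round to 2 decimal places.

S = Σ Sᵢ = 433.4 m².
Σ(Sᵢαᵢ) = 103×0.03 + 157.4×0.41 + 18×0.27 + 21.4×0.03 + 19.2×0.03 + 11.4×0.23 + 103×0.71 = 149.454.
Mean coefficient ᾱ = A/S = 0.3448.
−S·ln(1−ᾱ) = −433.4 × ln(1 − 0.3448) = 183.248.
V = 10.2 × 10.1 × 5.6 = 576.912 m³.
T = 0.161·V/[−S·ln(1−ᾱ)] = 0.161·576.912/183.248 = 0.51 s.

0.51 seconds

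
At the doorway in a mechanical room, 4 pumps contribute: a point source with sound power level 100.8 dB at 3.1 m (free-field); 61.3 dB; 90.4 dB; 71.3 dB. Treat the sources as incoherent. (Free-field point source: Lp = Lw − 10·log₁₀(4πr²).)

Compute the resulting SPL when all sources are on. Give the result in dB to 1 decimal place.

Source at 3.1 m: Lp = 100.8 − 10·log₁₀(4π·3.1²) = 100.8 − 10·log₁₀(120.763) = 80.0 dB.
Σ 10^(Lᵢ/10) = 1.211e+09.
Back to dB: 10·log₁₀ Σ = 90.8 dB.

90.8 dB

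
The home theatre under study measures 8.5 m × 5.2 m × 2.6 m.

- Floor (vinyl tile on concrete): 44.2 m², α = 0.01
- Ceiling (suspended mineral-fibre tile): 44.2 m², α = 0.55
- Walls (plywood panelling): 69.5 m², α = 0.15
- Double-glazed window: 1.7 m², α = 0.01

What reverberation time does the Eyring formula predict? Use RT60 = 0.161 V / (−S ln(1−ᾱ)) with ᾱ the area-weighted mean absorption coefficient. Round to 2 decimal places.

Total surface area S = 44.2 + 44.2 + 69.5 + 1.7 = 159.6 m².
Σ(Sᵢαᵢ) = 44.2·0.01 + 44.2·0.55 + 69.5·0.15 + 1.7·0.01 = 35.194.
Mean coefficient ᾱ = A/S = 0.2205.
Eyring denominator: −S ln(1−ᾱ) = 39.757.
V = 8.5 × 5.2 × 2.6 = 114.92 m³.
T = 0.161·V/[−S·ln(1−ᾱ)] = 0.161·114.92/39.757 = 0.47 s.

0.47 seconds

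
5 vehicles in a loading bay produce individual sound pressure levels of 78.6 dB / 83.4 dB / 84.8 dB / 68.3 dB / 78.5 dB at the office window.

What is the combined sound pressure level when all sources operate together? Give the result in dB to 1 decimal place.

Sum in the linear (power) domain: Σ 10^(Lᵢ/10) = 10^(78.6/10) + 10^(83.4/10) + 10^(84.8/10) + 10^(68.3/10) + 10^(78.5/10) = 6.708e+08.
L_total = 10·log₁₀(6.708e+08) = 88.3 dB.

88.3 dB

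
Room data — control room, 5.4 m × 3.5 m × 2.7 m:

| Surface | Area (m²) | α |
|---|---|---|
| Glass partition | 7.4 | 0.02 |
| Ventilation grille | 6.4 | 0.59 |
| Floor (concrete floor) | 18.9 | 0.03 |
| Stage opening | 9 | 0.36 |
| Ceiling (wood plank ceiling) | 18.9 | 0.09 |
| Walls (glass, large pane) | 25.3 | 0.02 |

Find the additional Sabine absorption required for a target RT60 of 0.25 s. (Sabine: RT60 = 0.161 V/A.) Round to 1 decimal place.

Summing Sᵢαᵢ: 0.148 + 3.776 + 0.567 + 3.240 + 1.701 + 0.506 → A₁ = 9.938 sabins.
For T = 0.25 s, need A₂ = 0.161·V/T = 0.161·51.03/0.25 = 32.863 sabins.
ΔA = A₂ − A₁ = 32.863 − 9.938 = 22.9 sabins.

22.9 sabins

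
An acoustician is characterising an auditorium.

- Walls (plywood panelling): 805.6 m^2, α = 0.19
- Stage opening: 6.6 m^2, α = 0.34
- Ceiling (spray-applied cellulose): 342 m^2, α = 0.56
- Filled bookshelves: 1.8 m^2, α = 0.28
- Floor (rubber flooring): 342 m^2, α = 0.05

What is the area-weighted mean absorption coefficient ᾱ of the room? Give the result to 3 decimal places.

S = Σ Sᵢ = 805.6 + 6.6 + 342 + 1.8 + 342 = 1498.0 m^2.
Weighted sum Σ Sα = 364.432.
ᾱ = 364.432 / 1498.0 = 0.243.

0.243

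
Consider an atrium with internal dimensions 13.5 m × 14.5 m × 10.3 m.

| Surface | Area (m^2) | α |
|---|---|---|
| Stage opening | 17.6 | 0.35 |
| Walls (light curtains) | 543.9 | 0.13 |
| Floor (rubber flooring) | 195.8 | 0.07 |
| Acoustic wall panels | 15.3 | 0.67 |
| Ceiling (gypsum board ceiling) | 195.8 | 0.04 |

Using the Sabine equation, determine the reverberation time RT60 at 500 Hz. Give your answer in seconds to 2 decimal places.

2.99 s

Total absorption A = 17.6×0.35 + 543.9×0.13 + 195.8×0.07 + 15.3×0.67 + 195.8×0.04
  = 6.160 + 70.707 + 13.706 + 10.251 + 7.832 = 108.656 m^2 sabins.
V = 13.5·14.5·10.3 = 2016.225 m³.
RT60 = 0.161 · V / A = 0.161 × 2016.225 / 108.656 = 2.99 s.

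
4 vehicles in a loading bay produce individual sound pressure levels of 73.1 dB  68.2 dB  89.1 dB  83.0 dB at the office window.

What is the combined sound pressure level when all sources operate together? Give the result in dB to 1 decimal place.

90.2 dB

Converting to relative power and adding: 10^(73.1/10) + 10^(68.2/10) + 10^(89.1/10) + 10^(83.0/10) = 1.039e+09.
L_total = 10·log₁₀(1.039e+09) = 90.2 dB.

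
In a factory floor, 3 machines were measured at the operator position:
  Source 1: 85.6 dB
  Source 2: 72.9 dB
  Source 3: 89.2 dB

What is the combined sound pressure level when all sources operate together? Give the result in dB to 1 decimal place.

90.8 dB

Σ 10^(Lᵢ/10) = 1.214e+09.
Back to dB: 10·log₁₀ Σ = 90.8 dB.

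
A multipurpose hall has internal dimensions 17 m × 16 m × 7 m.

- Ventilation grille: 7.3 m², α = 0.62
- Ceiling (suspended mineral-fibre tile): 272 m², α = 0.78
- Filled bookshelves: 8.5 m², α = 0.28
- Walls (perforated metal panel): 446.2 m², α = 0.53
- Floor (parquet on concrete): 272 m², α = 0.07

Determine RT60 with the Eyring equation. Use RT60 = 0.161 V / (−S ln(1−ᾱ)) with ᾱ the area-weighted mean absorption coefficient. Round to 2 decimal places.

0.48 s

S = Σ Sᵢ = 1006.0 m².
Absorption A = 7.3·0.62 + 272·0.78 + 8.5·0.28 + 446.2·0.53 + 272·0.07 = 474.592 sabins.
Mean coefficient ᾱ = A/S = 0.4718.
Eyring denominator: −S ln(1−ᾱ) = 642.110.
V = 17 × 16 × 7 = 1904 m³.
RT60 = 0.161 × 1904 / 642.110 = 0.48 s.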